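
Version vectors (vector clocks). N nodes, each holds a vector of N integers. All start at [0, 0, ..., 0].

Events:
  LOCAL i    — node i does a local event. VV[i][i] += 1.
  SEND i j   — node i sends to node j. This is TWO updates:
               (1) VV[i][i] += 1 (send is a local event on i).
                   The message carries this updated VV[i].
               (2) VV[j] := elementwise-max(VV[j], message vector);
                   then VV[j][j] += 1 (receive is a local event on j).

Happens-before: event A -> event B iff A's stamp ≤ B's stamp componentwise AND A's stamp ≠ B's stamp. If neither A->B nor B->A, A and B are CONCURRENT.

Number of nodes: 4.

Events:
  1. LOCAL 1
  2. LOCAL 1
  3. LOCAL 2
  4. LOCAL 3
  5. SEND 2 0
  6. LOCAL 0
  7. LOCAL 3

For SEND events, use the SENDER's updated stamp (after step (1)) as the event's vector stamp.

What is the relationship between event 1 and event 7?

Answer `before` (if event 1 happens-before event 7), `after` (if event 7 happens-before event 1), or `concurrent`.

Answer: concurrent

Derivation:
Initial: VV[0]=[0, 0, 0, 0]
Initial: VV[1]=[0, 0, 0, 0]
Initial: VV[2]=[0, 0, 0, 0]
Initial: VV[3]=[0, 0, 0, 0]
Event 1: LOCAL 1: VV[1][1]++ -> VV[1]=[0, 1, 0, 0]
Event 2: LOCAL 1: VV[1][1]++ -> VV[1]=[0, 2, 0, 0]
Event 3: LOCAL 2: VV[2][2]++ -> VV[2]=[0, 0, 1, 0]
Event 4: LOCAL 3: VV[3][3]++ -> VV[3]=[0, 0, 0, 1]
Event 5: SEND 2->0: VV[2][2]++ -> VV[2]=[0, 0, 2, 0], msg_vec=[0, 0, 2, 0]; VV[0]=max(VV[0],msg_vec) then VV[0][0]++ -> VV[0]=[1, 0, 2, 0]
Event 6: LOCAL 0: VV[0][0]++ -> VV[0]=[2, 0, 2, 0]
Event 7: LOCAL 3: VV[3][3]++ -> VV[3]=[0, 0, 0, 2]
Event 1 stamp: [0, 1, 0, 0]
Event 7 stamp: [0, 0, 0, 2]
[0, 1, 0, 0] <= [0, 0, 0, 2]? False
[0, 0, 0, 2] <= [0, 1, 0, 0]? False
Relation: concurrent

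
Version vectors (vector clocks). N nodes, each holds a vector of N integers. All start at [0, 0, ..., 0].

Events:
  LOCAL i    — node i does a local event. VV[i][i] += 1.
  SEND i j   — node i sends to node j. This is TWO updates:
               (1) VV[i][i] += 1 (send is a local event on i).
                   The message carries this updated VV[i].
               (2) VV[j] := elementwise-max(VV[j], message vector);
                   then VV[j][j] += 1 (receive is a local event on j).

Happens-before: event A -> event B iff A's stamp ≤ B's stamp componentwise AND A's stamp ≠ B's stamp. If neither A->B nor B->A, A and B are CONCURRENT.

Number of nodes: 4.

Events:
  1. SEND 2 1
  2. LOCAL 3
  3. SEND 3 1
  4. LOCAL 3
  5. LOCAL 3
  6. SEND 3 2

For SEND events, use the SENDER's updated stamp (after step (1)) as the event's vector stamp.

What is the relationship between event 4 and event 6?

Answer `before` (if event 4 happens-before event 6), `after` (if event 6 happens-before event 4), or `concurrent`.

Answer: before

Derivation:
Initial: VV[0]=[0, 0, 0, 0]
Initial: VV[1]=[0, 0, 0, 0]
Initial: VV[2]=[0, 0, 0, 0]
Initial: VV[3]=[0, 0, 0, 0]
Event 1: SEND 2->1: VV[2][2]++ -> VV[2]=[0, 0, 1, 0], msg_vec=[0, 0, 1, 0]; VV[1]=max(VV[1],msg_vec) then VV[1][1]++ -> VV[1]=[0, 1, 1, 0]
Event 2: LOCAL 3: VV[3][3]++ -> VV[3]=[0, 0, 0, 1]
Event 3: SEND 3->1: VV[3][3]++ -> VV[3]=[0, 0, 0, 2], msg_vec=[0, 0, 0, 2]; VV[1]=max(VV[1],msg_vec) then VV[1][1]++ -> VV[1]=[0, 2, 1, 2]
Event 4: LOCAL 3: VV[3][3]++ -> VV[3]=[0, 0, 0, 3]
Event 5: LOCAL 3: VV[3][3]++ -> VV[3]=[0, 0, 0, 4]
Event 6: SEND 3->2: VV[3][3]++ -> VV[3]=[0, 0, 0, 5], msg_vec=[0, 0, 0, 5]; VV[2]=max(VV[2],msg_vec) then VV[2][2]++ -> VV[2]=[0, 0, 2, 5]
Event 4 stamp: [0, 0, 0, 3]
Event 6 stamp: [0, 0, 0, 5]
[0, 0, 0, 3] <= [0, 0, 0, 5]? True
[0, 0, 0, 5] <= [0, 0, 0, 3]? False
Relation: before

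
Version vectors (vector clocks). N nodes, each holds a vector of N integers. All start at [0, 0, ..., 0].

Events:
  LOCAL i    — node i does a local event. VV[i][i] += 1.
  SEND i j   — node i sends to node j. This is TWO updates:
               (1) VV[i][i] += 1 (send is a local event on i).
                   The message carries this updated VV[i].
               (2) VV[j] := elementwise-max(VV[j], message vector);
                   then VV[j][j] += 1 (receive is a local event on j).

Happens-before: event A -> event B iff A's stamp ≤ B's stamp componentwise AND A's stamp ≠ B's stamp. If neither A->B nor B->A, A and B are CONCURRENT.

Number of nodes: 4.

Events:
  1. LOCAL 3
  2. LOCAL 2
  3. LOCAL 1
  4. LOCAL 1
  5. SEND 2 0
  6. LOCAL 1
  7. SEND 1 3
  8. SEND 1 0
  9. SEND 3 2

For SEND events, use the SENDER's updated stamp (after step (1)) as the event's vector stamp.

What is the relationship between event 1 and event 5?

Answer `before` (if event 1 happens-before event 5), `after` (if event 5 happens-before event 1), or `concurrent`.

Answer: concurrent

Derivation:
Initial: VV[0]=[0, 0, 0, 0]
Initial: VV[1]=[0, 0, 0, 0]
Initial: VV[2]=[0, 0, 0, 0]
Initial: VV[3]=[0, 0, 0, 0]
Event 1: LOCAL 3: VV[3][3]++ -> VV[3]=[0, 0, 0, 1]
Event 2: LOCAL 2: VV[2][2]++ -> VV[2]=[0, 0, 1, 0]
Event 3: LOCAL 1: VV[1][1]++ -> VV[1]=[0, 1, 0, 0]
Event 4: LOCAL 1: VV[1][1]++ -> VV[1]=[0, 2, 0, 0]
Event 5: SEND 2->0: VV[2][2]++ -> VV[2]=[0, 0, 2, 0], msg_vec=[0, 0, 2, 0]; VV[0]=max(VV[0],msg_vec) then VV[0][0]++ -> VV[0]=[1, 0, 2, 0]
Event 6: LOCAL 1: VV[1][1]++ -> VV[1]=[0, 3, 0, 0]
Event 7: SEND 1->3: VV[1][1]++ -> VV[1]=[0, 4, 0, 0], msg_vec=[0, 4, 0, 0]; VV[3]=max(VV[3],msg_vec) then VV[3][3]++ -> VV[3]=[0, 4, 0, 2]
Event 8: SEND 1->0: VV[1][1]++ -> VV[1]=[0, 5, 0, 0], msg_vec=[0, 5, 0, 0]; VV[0]=max(VV[0],msg_vec) then VV[0][0]++ -> VV[0]=[2, 5, 2, 0]
Event 9: SEND 3->2: VV[3][3]++ -> VV[3]=[0, 4, 0, 3], msg_vec=[0, 4, 0, 3]; VV[2]=max(VV[2],msg_vec) then VV[2][2]++ -> VV[2]=[0, 4, 3, 3]
Event 1 stamp: [0, 0, 0, 1]
Event 5 stamp: [0, 0, 2, 0]
[0, 0, 0, 1] <= [0, 0, 2, 0]? False
[0, 0, 2, 0] <= [0, 0, 0, 1]? False
Relation: concurrent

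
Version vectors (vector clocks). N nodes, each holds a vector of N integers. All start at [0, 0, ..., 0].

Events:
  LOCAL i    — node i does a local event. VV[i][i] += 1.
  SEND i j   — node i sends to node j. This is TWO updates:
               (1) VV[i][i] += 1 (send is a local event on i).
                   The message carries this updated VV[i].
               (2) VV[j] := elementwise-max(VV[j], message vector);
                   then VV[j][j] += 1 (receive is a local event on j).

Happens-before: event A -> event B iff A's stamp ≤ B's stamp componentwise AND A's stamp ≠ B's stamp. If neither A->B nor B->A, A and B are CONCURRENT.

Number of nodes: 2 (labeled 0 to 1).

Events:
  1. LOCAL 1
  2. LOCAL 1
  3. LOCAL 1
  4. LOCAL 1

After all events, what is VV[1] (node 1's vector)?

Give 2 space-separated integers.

Answer: 0 4

Derivation:
Initial: VV[0]=[0, 0]
Initial: VV[1]=[0, 0]
Event 1: LOCAL 1: VV[1][1]++ -> VV[1]=[0, 1]
Event 2: LOCAL 1: VV[1][1]++ -> VV[1]=[0, 2]
Event 3: LOCAL 1: VV[1][1]++ -> VV[1]=[0, 3]
Event 4: LOCAL 1: VV[1][1]++ -> VV[1]=[0, 4]
Final vectors: VV[0]=[0, 0]; VV[1]=[0, 4]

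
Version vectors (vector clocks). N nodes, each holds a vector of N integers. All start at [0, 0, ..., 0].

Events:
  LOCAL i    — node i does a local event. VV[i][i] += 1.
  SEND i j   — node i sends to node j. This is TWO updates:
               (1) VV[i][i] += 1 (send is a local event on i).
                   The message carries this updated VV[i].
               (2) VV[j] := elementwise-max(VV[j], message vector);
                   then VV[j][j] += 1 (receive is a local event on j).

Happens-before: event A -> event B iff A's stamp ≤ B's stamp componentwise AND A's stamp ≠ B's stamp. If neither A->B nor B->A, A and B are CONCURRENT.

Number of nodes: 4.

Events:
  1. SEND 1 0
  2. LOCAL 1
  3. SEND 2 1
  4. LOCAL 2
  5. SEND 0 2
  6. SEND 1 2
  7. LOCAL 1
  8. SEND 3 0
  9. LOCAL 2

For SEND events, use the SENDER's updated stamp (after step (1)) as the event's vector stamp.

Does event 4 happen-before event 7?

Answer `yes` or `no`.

Initial: VV[0]=[0, 0, 0, 0]
Initial: VV[1]=[0, 0, 0, 0]
Initial: VV[2]=[0, 0, 0, 0]
Initial: VV[3]=[0, 0, 0, 0]
Event 1: SEND 1->0: VV[1][1]++ -> VV[1]=[0, 1, 0, 0], msg_vec=[0, 1, 0, 0]; VV[0]=max(VV[0],msg_vec) then VV[0][0]++ -> VV[0]=[1, 1, 0, 0]
Event 2: LOCAL 1: VV[1][1]++ -> VV[1]=[0, 2, 0, 0]
Event 3: SEND 2->1: VV[2][2]++ -> VV[2]=[0, 0, 1, 0], msg_vec=[0, 0, 1, 0]; VV[1]=max(VV[1],msg_vec) then VV[1][1]++ -> VV[1]=[0, 3, 1, 0]
Event 4: LOCAL 2: VV[2][2]++ -> VV[2]=[0, 0, 2, 0]
Event 5: SEND 0->2: VV[0][0]++ -> VV[0]=[2, 1, 0, 0], msg_vec=[2, 1, 0, 0]; VV[2]=max(VV[2],msg_vec) then VV[2][2]++ -> VV[2]=[2, 1, 3, 0]
Event 6: SEND 1->2: VV[1][1]++ -> VV[1]=[0, 4, 1, 0], msg_vec=[0, 4, 1, 0]; VV[2]=max(VV[2],msg_vec) then VV[2][2]++ -> VV[2]=[2, 4, 4, 0]
Event 7: LOCAL 1: VV[1][1]++ -> VV[1]=[0, 5, 1, 0]
Event 8: SEND 3->0: VV[3][3]++ -> VV[3]=[0, 0, 0, 1], msg_vec=[0, 0, 0, 1]; VV[0]=max(VV[0],msg_vec) then VV[0][0]++ -> VV[0]=[3, 1, 0, 1]
Event 9: LOCAL 2: VV[2][2]++ -> VV[2]=[2, 4, 5, 0]
Event 4 stamp: [0, 0, 2, 0]
Event 7 stamp: [0, 5, 1, 0]
[0, 0, 2, 0] <= [0, 5, 1, 0]? False. Equal? False. Happens-before: False

Answer: no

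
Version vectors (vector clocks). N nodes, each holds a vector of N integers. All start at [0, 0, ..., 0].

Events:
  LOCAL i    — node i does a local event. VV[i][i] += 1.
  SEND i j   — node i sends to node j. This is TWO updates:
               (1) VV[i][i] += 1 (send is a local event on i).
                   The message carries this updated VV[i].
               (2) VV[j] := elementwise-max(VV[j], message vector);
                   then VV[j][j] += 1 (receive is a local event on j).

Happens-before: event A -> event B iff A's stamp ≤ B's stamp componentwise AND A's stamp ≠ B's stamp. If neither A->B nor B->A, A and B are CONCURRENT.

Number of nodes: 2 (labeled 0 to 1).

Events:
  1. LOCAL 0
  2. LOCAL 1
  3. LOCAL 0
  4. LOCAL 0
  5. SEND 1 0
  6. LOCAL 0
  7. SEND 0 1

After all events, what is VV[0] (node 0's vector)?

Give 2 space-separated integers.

Answer: 6 2

Derivation:
Initial: VV[0]=[0, 0]
Initial: VV[1]=[0, 0]
Event 1: LOCAL 0: VV[0][0]++ -> VV[0]=[1, 0]
Event 2: LOCAL 1: VV[1][1]++ -> VV[1]=[0, 1]
Event 3: LOCAL 0: VV[0][0]++ -> VV[0]=[2, 0]
Event 4: LOCAL 0: VV[0][0]++ -> VV[0]=[3, 0]
Event 5: SEND 1->0: VV[1][1]++ -> VV[1]=[0, 2], msg_vec=[0, 2]; VV[0]=max(VV[0],msg_vec) then VV[0][0]++ -> VV[0]=[4, 2]
Event 6: LOCAL 0: VV[0][0]++ -> VV[0]=[5, 2]
Event 7: SEND 0->1: VV[0][0]++ -> VV[0]=[6, 2], msg_vec=[6, 2]; VV[1]=max(VV[1],msg_vec) then VV[1][1]++ -> VV[1]=[6, 3]
Final vectors: VV[0]=[6, 2]; VV[1]=[6, 3]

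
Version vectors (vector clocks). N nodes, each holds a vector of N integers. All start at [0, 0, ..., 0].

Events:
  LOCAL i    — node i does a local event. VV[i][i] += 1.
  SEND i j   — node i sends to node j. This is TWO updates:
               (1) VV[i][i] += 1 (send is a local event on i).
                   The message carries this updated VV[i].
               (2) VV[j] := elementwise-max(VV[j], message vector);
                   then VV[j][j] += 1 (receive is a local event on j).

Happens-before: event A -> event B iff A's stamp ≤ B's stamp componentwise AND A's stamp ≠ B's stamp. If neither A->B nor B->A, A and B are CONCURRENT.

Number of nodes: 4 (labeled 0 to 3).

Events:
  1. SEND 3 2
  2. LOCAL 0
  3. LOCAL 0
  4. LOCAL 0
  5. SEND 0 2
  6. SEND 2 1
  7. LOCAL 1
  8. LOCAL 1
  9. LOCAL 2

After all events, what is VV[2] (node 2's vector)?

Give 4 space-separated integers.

Answer: 4 0 4 1

Derivation:
Initial: VV[0]=[0, 0, 0, 0]
Initial: VV[1]=[0, 0, 0, 0]
Initial: VV[2]=[0, 0, 0, 0]
Initial: VV[3]=[0, 0, 0, 0]
Event 1: SEND 3->2: VV[3][3]++ -> VV[3]=[0, 0, 0, 1], msg_vec=[0, 0, 0, 1]; VV[2]=max(VV[2],msg_vec) then VV[2][2]++ -> VV[2]=[0, 0, 1, 1]
Event 2: LOCAL 0: VV[0][0]++ -> VV[0]=[1, 0, 0, 0]
Event 3: LOCAL 0: VV[0][0]++ -> VV[0]=[2, 0, 0, 0]
Event 4: LOCAL 0: VV[0][0]++ -> VV[0]=[3, 0, 0, 0]
Event 5: SEND 0->2: VV[0][0]++ -> VV[0]=[4, 0, 0, 0], msg_vec=[4, 0, 0, 0]; VV[2]=max(VV[2],msg_vec) then VV[2][2]++ -> VV[2]=[4, 0, 2, 1]
Event 6: SEND 2->1: VV[2][2]++ -> VV[2]=[4, 0, 3, 1], msg_vec=[4, 0, 3, 1]; VV[1]=max(VV[1],msg_vec) then VV[1][1]++ -> VV[1]=[4, 1, 3, 1]
Event 7: LOCAL 1: VV[1][1]++ -> VV[1]=[4, 2, 3, 1]
Event 8: LOCAL 1: VV[1][1]++ -> VV[1]=[4, 3, 3, 1]
Event 9: LOCAL 2: VV[2][2]++ -> VV[2]=[4, 0, 4, 1]
Final vectors: VV[0]=[4, 0, 0, 0]; VV[1]=[4, 3, 3, 1]; VV[2]=[4, 0, 4, 1]; VV[3]=[0, 0, 0, 1]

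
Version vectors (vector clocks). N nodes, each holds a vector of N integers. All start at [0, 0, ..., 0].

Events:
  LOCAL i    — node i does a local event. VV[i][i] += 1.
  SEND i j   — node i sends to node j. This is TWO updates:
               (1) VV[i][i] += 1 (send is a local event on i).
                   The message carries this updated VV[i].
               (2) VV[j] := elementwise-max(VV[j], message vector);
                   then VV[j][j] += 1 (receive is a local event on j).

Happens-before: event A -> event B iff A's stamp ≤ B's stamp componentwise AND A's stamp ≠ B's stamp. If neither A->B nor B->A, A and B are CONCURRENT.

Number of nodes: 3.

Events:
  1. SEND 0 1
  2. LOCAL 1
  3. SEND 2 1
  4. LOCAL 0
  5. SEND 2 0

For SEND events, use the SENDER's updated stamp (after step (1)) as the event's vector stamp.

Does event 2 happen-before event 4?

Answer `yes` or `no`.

Initial: VV[0]=[0, 0, 0]
Initial: VV[1]=[0, 0, 0]
Initial: VV[2]=[0, 0, 0]
Event 1: SEND 0->1: VV[0][0]++ -> VV[0]=[1, 0, 0], msg_vec=[1, 0, 0]; VV[1]=max(VV[1],msg_vec) then VV[1][1]++ -> VV[1]=[1, 1, 0]
Event 2: LOCAL 1: VV[1][1]++ -> VV[1]=[1, 2, 0]
Event 3: SEND 2->1: VV[2][2]++ -> VV[2]=[0, 0, 1], msg_vec=[0, 0, 1]; VV[1]=max(VV[1],msg_vec) then VV[1][1]++ -> VV[1]=[1, 3, 1]
Event 4: LOCAL 0: VV[0][0]++ -> VV[0]=[2, 0, 0]
Event 5: SEND 2->0: VV[2][2]++ -> VV[2]=[0, 0, 2], msg_vec=[0, 0, 2]; VV[0]=max(VV[0],msg_vec) then VV[0][0]++ -> VV[0]=[3, 0, 2]
Event 2 stamp: [1, 2, 0]
Event 4 stamp: [2, 0, 0]
[1, 2, 0] <= [2, 0, 0]? False. Equal? False. Happens-before: False

Answer: no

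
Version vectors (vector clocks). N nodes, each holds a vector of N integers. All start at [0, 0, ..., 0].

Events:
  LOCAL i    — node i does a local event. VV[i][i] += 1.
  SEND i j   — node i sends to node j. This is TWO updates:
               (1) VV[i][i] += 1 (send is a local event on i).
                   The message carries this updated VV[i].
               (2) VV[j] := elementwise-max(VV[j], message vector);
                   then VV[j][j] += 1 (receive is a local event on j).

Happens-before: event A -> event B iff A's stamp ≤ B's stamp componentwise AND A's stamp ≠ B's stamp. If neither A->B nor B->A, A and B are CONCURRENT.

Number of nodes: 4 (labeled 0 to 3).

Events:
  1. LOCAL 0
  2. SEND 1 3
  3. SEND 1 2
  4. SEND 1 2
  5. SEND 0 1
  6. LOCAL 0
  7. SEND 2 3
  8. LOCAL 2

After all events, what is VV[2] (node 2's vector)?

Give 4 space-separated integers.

Answer: 0 3 4 0

Derivation:
Initial: VV[0]=[0, 0, 0, 0]
Initial: VV[1]=[0, 0, 0, 0]
Initial: VV[2]=[0, 0, 0, 0]
Initial: VV[3]=[0, 0, 0, 0]
Event 1: LOCAL 0: VV[0][0]++ -> VV[0]=[1, 0, 0, 0]
Event 2: SEND 1->3: VV[1][1]++ -> VV[1]=[0, 1, 0, 0], msg_vec=[0, 1, 0, 0]; VV[3]=max(VV[3],msg_vec) then VV[3][3]++ -> VV[3]=[0, 1, 0, 1]
Event 3: SEND 1->2: VV[1][1]++ -> VV[1]=[0, 2, 0, 0], msg_vec=[0, 2, 0, 0]; VV[2]=max(VV[2],msg_vec) then VV[2][2]++ -> VV[2]=[0, 2, 1, 0]
Event 4: SEND 1->2: VV[1][1]++ -> VV[1]=[0, 3, 0, 0], msg_vec=[0, 3, 0, 0]; VV[2]=max(VV[2],msg_vec) then VV[2][2]++ -> VV[2]=[0, 3, 2, 0]
Event 5: SEND 0->1: VV[0][0]++ -> VV[0]=[2, 0, 0, 0], msg_vec=[2, 0, 0, 0]; VV[1]=max(VV[1],msg_vec) then VV[1][1]++ -> VV[1]=[2, 4, 0, 0]
Event 6: LOCAL 0: VV[0][0]++ -> VV[0]=[3, 0, 0, 0]
Event 7: SEND 2->3: VV[2][2]++ -> VV[2]=[0, 3, 3, 0], msg_vec=[0, 3, 3, 0]; VV[3]=max(VV[3],msg_vec) then VV[3][3]++ -> VV[3]=[0, 3, 3, 2]
Event 8: LOCAL 2: VV[2][2]++ -> VV[2]=[0, 3, 4, 0]
Final vectors: VV[0]=[3, 0, 0, 0]; VV[1]=[2, 4, 0, 0]; VV[2]=[0, 3, 4, 0]; VV[3]=[0, 3, 3, 2]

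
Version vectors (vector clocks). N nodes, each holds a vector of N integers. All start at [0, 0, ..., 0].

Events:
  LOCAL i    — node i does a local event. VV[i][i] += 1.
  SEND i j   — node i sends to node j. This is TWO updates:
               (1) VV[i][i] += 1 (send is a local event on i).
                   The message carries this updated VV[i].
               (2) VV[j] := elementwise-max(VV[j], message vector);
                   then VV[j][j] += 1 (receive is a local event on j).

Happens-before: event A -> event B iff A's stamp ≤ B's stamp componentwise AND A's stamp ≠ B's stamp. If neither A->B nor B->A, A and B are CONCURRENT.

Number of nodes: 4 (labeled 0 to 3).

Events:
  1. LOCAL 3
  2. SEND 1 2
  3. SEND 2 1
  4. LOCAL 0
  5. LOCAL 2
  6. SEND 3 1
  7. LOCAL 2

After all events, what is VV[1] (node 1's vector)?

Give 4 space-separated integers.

Initial: VV[0]=[0, 0, 0, 0]
Initial: VV[1]=[0, 0, 0, 0]
Initial: VV[2]=[0, 0, 0, 0]
Initial: VV[3]=[0, 0, 0, 0]
Event 1: LOCAL 3: VV[3][3]++ -> VV[3]=[0, 0, 0, 1]
Event 2: SEND 1->2: VV[1][1]++ -> VV[1]=[0, 1, 0, 0], msg_vec=[0, 1, 0, 0]; VV[2]=max(VV[2],msg_vec) then VV[2][2]++ -> VV[2]=[0, 1, 1, 0]
Event 3: SEND 2->1: VV[2][2]++ -> VV[2]=[0, 1, 2, 0], msg_vec=[0, 1, 2, 0]; VV[1]=max(VV[1],msg_vec) then VV[1][1]++ -> VV[1]=[0, 2, 2, 0]
Event 4: LOCAL 0: VV[0][0]++ -> VV[0]=[1, 0, 0, 0]
Event 5: LOCAL 2: VV[2][2]++ -> VV[2]=[0, 1, 3, 0]
Event 6: SEND 3->1: VV[3][3]++ -> VV[3]=[0, 0, 0, 2], msg_vec=[0, 0, 0, 2]; VV[1]=max(VV[1],msg_vec) then VV[1][1]++ -> VV[1]=[0, 3, 2, 2]
Event 7: LOCAL 2: VV[2][2]++ -> VV[2]=[0, 1, 4, 0]
Final vectors: VV[0]=[1, 0, 0, 0]; VV[1]=[0, 3, 2, 2]; VV[2]=[0, 1, 4, 0]; VV[3]=[0, 0, 0, 2]

Answer: 0 3 2 2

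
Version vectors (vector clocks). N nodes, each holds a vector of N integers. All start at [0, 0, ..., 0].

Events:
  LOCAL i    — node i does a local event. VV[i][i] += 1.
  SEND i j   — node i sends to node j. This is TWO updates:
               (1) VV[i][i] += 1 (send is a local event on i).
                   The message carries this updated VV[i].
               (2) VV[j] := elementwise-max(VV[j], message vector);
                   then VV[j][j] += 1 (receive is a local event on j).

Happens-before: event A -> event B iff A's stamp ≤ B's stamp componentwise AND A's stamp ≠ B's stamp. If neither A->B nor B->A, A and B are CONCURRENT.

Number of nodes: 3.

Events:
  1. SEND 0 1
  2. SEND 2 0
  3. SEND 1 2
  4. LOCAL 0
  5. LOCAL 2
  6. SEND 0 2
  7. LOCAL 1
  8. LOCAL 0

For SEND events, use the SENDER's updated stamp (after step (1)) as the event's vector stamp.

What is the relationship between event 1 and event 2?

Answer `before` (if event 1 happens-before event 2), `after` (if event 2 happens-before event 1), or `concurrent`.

Answer: concurrent

Derivation:
Initial: VV[0]=[0, 0, 0]
Initial: VV[1]=[0, 0, 0]
Initial: VV[2]=[0, 0, 0]
Event 1: SEND 0->1: VV[0][0]++ -> VV[0]=[1, 0, 0], msg_vec=[1, 0, 0]; VV[1]=max(VV[1],msg_vec) then VV[1][1]++ -> VV[1]=[1, 1, 0]
Event 2: SEND 2->0: VV[2][2]++ -> VV[2]=[0, 0, 1], msg_vec=[0, 0, 1]; VV[0]=max(VV[0],msg_vec) then VV[0][0]++ -> VV[0]=[2, 0, 1]
Event 3: SEND 1->2: VV[1][1]++ -> VV[1]=[1, 2, 0], msg_vec=[1, 2, 0]; VV[2]=max(VV[2],msg_vec) then VV[2][2]++ -> VV[2]=[1, 2, 2]
Event 4: LOCAL 0: VV[0][0]++ -> VV[0]=[3, 0, 1]
Event 5: LOCAL 2: VV[2][2]++ -> VV[2]=[1, 2, 3]
Event 6: SEND 0->2: VV[0][0]++ -> VV[0]=[4, 0, 1], msg_vec=[4, 0, 1]; VV[2]=max(VV[2],msg_vec) then VV[2][2]++ -> VV[2]=[4, 2, 4]
Event 7: LOCAL 1: VV[1][1]++ -> VV[1]=[1, 3, 0]
Event 8: LOCAL 0: VV[0][0]++ -> VV[0]=[5, 0, 1]
Event 1 stamp: [1, 0, 0]
Event 2 stamp: [0, 0, 1]
[1, 0, 0] <= [0, 0, 1]? False
[0, 0, 1] <= [1, 0, 0]? False
Relation: concurrent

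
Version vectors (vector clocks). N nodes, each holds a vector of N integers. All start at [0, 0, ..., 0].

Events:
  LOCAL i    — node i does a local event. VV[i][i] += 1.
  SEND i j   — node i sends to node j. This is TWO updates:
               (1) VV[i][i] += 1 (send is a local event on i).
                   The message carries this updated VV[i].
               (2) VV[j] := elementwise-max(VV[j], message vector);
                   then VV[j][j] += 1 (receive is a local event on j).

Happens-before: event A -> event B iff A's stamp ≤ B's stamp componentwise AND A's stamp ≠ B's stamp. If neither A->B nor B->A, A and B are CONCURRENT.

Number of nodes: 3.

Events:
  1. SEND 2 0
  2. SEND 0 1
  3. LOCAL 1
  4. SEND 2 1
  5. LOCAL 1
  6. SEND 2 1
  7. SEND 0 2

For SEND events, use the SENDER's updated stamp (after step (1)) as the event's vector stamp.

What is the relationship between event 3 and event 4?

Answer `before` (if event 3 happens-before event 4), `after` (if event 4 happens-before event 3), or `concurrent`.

Answer: concurrent

Derivation:
Initial: VV[0]=[0, 0, 0]
Initial: VV[1]=[0, 0, 0]
Initial: VV[2]=[0, 0, 0]
Event 1: SEND 2->0: VV[2][2]++ -> VV[2]=[0, 0, 1], msg_vec=[0, 0, 1]; VV[0]=max(VV[0],msg_vec) then VV[0][0]++ -> VV[0]=[1, 0, 1]
Event 2: SEND 0->1: VV[0][0]++ -> VV[0]=[2, 0, 1], msg_vec=[2, 0, 1]; VV[1]=max(VV[1],msg_vec) then VV[1][1]++ -> VV[1]=[2, 1, 1]
Event 3: LOCAL 1: VV[1][1]++ -> VV[1]=[2, 2, 1]
Event 4: SEND 2->1: VV[2][2]++ -> VV[2]=[0, 0, 2], msg_vec=[0, 0, 2]; VV[1]=max(VV[1],msg_vec) then VV[1][1]++ -> VV[1]=[2, 3, 2]
Event 5: LOCAL 1: VV[1][1]++ -> VV[1]=[2, 4, 2]
Event 6: SEND 2->1: VV[2][2]++ -> VV[2]=[0, 0, 3], msg_vec=[0, 0, 3]; VV[1]=max(VV[1],msg_vec) then VV[1][1]++ -> VV[1]=[2, 5, 3]
Event 7: SEND 0->2: VV[0][0]++ -> VV[0]=[3, 0, 1], msg_vec=[3, 0, 1]; VV[2]=max(VV[2],msg_vec) then VV[2][2]++ -> VV[2]=[3, 0, 4]
Event 3 stamp: [2, 2, 1]
Event 4 stamp: [0, 0, 2]
[2, 2, 1] <= [0, 0, 2]? False
[0, 0, 2] <= [2, 2, 1]? False
Relation: concurrent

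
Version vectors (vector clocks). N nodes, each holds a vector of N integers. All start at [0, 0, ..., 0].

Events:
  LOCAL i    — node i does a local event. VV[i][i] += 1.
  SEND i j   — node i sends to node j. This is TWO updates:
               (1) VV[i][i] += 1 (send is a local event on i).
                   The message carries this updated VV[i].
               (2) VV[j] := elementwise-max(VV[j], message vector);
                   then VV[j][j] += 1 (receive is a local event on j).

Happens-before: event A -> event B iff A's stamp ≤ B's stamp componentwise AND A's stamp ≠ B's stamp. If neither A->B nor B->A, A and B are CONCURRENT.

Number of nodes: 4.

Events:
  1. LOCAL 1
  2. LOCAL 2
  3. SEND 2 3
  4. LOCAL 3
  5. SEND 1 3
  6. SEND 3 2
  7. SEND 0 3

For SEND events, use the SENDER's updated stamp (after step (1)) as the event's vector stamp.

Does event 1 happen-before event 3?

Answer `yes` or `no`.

Initial: VV[0]=[0, 0, 0, 0]
Initial: VV[1]=[0, 0, 0, 0]
Initial: VV[2]=[0, 0, 0, 0]
Initial: VV[3]=[0, 0, 0, 0]
Event 1: LOCAL 1: VV[1][1]++ -> VV[1]=[0, 1, 0, 0]
Event 2: LOCAL 2: VV[2][2]++ -> VV[2]=[0, 0, 1, 0]
Event 3: SEND 2->3: VV[2][2]++ -> VV[2]=[0, 0, 2, 0], msg_vec=[0, 0, 2, 0]; VV[3]=max(VV[3],msg_vec) then VV[3][3]++ -> VV[3]=[0, 0, 2, 1]
Event 4: LOCAL 3: VV[3][3]++ -> VV[3]=[0, 0, 2, 2]
Event 5: SEND 1->3: VV[1][1]++ -> VV[1]=[0, 2, 0, 0], msg_vec=[0, 2, 0, 0]; VV[3]=max(VV[3],msg_vec) then VV[3][3]++ -> VV[3]=[0, 2, 2, 3]
Event 6: SEND 3->2: VV[3][3]++ -> VV[3]=[0, 2, 2, 4], msg_vec=[0, 2, 2, 4]; VV[2]=max(VV[2],msg_vec) then VV[2][2]++ -> VV[2]=[0, 2, 3, 4]
Event 7: SEND 0->3: VV[0][0]++ -> VV[0]=[1, 0, 0, 0], msg_vec=[1, 0, 0, 0]; VV[3]=max(VV[3],msg_vec) then VV[3][3]++ -> VV[3]=[1, 2, 2, 5]
Event 1 stamp: [0, 1, 0, 0]
Event 3 stamp: [0, 0, 2, 0]
[0, 1, 0, 0] <= [0, 0, 2, 0]? False. Equal? False. Happens-before: False

Answer: no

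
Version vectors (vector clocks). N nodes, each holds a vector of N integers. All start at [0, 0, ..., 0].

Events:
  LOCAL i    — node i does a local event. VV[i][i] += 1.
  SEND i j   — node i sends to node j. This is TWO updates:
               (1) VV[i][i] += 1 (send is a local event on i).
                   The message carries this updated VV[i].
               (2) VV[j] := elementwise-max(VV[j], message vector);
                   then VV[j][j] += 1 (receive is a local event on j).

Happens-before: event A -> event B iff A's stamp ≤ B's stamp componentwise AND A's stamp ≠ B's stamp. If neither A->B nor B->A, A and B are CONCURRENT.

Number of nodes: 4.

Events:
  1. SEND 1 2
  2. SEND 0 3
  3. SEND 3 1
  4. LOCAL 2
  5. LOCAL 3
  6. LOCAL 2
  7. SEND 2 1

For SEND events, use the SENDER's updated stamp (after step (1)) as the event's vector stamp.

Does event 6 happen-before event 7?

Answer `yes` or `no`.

Initial: VV[0]=[0, 0, 0, 0]
Initial: VV[1]=[0, 0, 0, 0]
Initial: VV[2]=[0, 0, 0, 0]
Initial: VV[3]=[0, 0, 0, 0]
Event 1: SEND 1->2: VV[1][1]++ -> VV[1]=[0, 1, 0, 0], msg_vec=[0, 1, 0, 0]; VV[2]=max(VV[2],msg_vec) then VV[2][2]++ -> VV[2]=[0, 1, 1, 0]
Event 2: SEND 0->3: VV[0][0]++ -> VV[0]=[1, 0, 0, 0], msg_vec=[1, 0, 0, 0]; VV[3]=max(VV[3],msg_vec) then VV[3][3]++ -> VV[3]=[1, 0, 0, 1]
Event 3: SEND 3->1: VV[3][3]++ -> VV[3]=[1, 0, 0, 2], msg_vec=[1, 0, 0, 2]; VV[1]=max(VV[1],msg_vec) then VV[1][1]++ -> VV[1]=[1, 2, 0, 2]
Event 4: LOCAL 2: VV[2][2]++ -> VV[2]=[0, 1, 2, 0]
Event 5: LOCAL 3: VV[3][3]++ -> VV[3]=[1, 0, 0, 3]
Event 6: LOCAL 2: VV[2][2]++ -> VV[2]=[0, 1, 3, 0]
Event 7: SEND 2->1: VV[2][2]++ -> VV[2]=[0, 1, 4, 0], msg_vec=[0, 1, 4, 0]; VV[1]=max(VV[1],msg_vec) then VV[1][1]++ -> VV[1]=[1, 3, 4, 2]
Event 6 stamp: [0, 1, 3, 0]
Event 7 stamp: [0, 1, 4, 0]
[0, 1, 3, 0] <= [0, 1, 4, 0]? True. Equal? False. Happens-before: True

Answer: yes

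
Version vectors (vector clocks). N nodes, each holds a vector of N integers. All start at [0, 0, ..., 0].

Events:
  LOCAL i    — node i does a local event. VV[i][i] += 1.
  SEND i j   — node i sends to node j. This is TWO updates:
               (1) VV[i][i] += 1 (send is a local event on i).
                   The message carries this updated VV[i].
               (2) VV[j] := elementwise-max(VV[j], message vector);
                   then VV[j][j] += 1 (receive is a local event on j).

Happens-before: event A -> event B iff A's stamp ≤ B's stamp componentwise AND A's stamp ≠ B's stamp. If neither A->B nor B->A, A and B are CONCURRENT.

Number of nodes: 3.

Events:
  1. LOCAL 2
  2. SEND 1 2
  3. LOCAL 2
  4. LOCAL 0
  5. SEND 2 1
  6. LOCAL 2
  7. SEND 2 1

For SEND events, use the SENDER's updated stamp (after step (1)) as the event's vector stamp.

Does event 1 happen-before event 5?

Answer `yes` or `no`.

Answer: yes

Derivation:
Initial: VV[0]=[0, 0, 0]
Initial: VV[1]=[0, 0, 0]
Initial: VV[2]=[0, 0, 0]
Event 1: LOCAL 2: VV[2][2]++ -> VV[2]=[0, 0, 1]
Event 2: SEND 1->2: VV[1][1]++ -> VV[1]=[0, 1, 0], msg_vec=[0, 1, 0]; VV[2]=max(VV[2],msg_vec) then VV[2][2]++ -> VV[2]=[0, 1, 2]
Event 3: LOCAL 2: VV[2][2]++ -> VV[2]=[0, 1, 3]
Event 4: LOCAL 0: VV[0][0]++ -> VV[0]=[1, 0, 0]
Event 5: SEND 2->1: VV[2][2]++ -> VV[2]=[0, 1, 4], msg_vec=[0, 1, 4]; VV[1]=max(VV[1],msg_vec) then VV[1][1]++ -> VV[1]=[0, 2, 4]
Event 6: LOCAL 2: VV[2][2]++ -> VV[2]=[0, 1, 5]
Event 7: SEND 2->1: VV[2][2]++ -> VV[2]=[0, 1, 6], msg_vec=[0, 1, 6]; VV[1]=max(VV[1],msg_vec) then VV[1][1]++ -> VV[1]=[0, 3, 6]
Event 1 stamp: [0, 0, 1]
Event 5 stamp: [0, 1, 4]
[0, 0, 1] <= [0, 1, 4]? True. Equal? False. Happens-before: True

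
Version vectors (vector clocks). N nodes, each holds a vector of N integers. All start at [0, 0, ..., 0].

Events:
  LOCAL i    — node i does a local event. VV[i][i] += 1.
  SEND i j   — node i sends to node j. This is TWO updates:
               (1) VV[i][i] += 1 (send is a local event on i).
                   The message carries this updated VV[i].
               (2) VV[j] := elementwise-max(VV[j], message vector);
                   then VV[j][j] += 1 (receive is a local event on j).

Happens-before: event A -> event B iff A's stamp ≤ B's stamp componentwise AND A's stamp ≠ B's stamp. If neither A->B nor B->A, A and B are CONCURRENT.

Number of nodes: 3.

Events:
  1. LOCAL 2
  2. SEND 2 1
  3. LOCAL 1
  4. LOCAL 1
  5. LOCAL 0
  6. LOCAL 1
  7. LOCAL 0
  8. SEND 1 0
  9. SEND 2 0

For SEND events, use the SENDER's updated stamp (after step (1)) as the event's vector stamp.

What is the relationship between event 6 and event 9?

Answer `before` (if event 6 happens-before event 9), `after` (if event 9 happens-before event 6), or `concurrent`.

Initial: VV[0]=[0, 0, 0]
Initial: VV[1]=[0, 0, 0]
Initial: VV[2]=[0, 0, 0]
Event 1: LOCAL 2: VV[2][2]++ -> VV[2]=[0, 0, 1]
Event 2: SEND 2->1: VV[2][2]++ -> VV[2]=[0, 0, 2], msg_vec=[0, 0, 2]; VV[1]=max(VV[1],msg_vec) then VV[1][1]++ -> VV[1]=[0, 1, 2]
Event 3: LOCAL 1: VV[1][1]++ -> VV[1]=[0, 2, 2]
Event 4: LOCAL 1: VV[1][1]++ -> VV[1]=[0, 3, 2]
Event 5: LOCAL 0: VV[0][0]++ -> VV[0]=[1, 0, 0]
Event 6: LOCAL 1: VV[1][1]++ -> VV[1]=[0, 4, 2]
Event 7: LOCAL 0: VV[0][0]++ -> VV[0]=[2, 0, 0]
Event 8: SEND 1->0: VV[1][1]++ -> VV[1]=[0, 5, 2], msg_vec=[0, 5, 2]; VV[0]=max(VV[0],msg_vec) then VV[0][0]++ -> VV[0]=[3, 5, 2]
Event 9: SEND 2->0: VV[2][2]++ -> VV[2]=[0, 0, 3], msg_vec=[0, 0, 3]; VV[0]=max(VV[0],msg_vec) then VV[0][0]++ -> VV[0]=[4, 5, 3]
Event 6 stamp: [0, 4, 2]
Event 9 stamp: [0, 0, 3]
[0, 4, 2] <= [0, 0, 3]? False
[0, 0, 3] <= [0, 4, 2]? False
Relation: concurrent

Answer: concurrent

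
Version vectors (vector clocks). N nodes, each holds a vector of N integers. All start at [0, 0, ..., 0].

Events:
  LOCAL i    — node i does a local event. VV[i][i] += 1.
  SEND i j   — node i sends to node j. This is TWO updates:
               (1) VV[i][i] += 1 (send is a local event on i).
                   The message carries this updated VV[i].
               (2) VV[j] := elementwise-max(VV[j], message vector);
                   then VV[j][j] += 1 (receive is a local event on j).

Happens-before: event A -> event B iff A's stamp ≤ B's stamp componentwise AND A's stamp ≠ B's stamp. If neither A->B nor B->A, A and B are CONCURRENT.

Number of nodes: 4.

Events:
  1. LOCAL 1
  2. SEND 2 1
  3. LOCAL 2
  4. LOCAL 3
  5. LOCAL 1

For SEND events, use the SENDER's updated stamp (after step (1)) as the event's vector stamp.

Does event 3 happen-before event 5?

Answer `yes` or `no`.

Answer: no

Derivation:
Initial: VV[0]=[0, 0, 0, 0]
Initial: VV[1]=[0, 0, 0, 0]
Initial: VV[2]=[0, 0, 0, 0]
Initial: VV[3]=[0, 0, 0, 0]
Event 1: LOCAL 1: VV[1][1]++ -> VV[1]=[0, 1, 0, 0]
Event 2: SEND 2->1: VV[2][2]++ -> VV[2]=[0, 0, 1, 0], msg_vec=[0, 0, 1, 0]; VV[1]=max(VV[1],msg_vec) then VV[1][1]++ -> VV[1]=[0, 2, 1, 0]
Event 3: LOCAL 2: VV[2][2]++ -> VV[2]=[0, 0, 2, 0]
Event 4: LOCAL 3: VV[3][3]++ -> VV[3]=[0, 0, 0, 1]
Event 5: LOCAL 1: VV[1][1]++ -> VV[1]=[0, 3, 1, 0]
Event 3 stamp: [0, 0, 2, 0]
Event 5 stamp: [0, 3, 1, 0]
[0, 0, 2, 0] <= [0, 3, 1, 0]? False. Equal? False. Happens-before: False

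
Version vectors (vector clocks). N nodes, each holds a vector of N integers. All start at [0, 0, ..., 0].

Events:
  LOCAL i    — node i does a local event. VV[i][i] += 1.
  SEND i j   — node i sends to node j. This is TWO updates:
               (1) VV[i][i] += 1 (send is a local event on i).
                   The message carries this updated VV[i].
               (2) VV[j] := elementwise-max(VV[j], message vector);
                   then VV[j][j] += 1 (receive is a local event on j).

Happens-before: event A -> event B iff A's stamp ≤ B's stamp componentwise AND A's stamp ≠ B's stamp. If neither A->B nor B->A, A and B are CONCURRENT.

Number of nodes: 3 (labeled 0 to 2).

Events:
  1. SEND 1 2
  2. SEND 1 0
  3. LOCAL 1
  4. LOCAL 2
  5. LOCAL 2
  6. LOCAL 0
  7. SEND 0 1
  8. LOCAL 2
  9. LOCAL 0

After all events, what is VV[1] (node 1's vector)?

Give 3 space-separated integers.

Answer: 3 4 0

Derivation:
Initial: VV[0]=[0, 0, 0]
Initial: VV[1]=[0, 0, 0]
Initial: VV[2]=[0, 0, 0]
Event 1: SEND 1->2: VV[1][1]++ -> VV[1]=[0, 1, 0], msg_vec=[0, 1, 0]; VV[2]=max(VV[2],msg_vec) then VV[2][2]++ -> VV[2]=[0, 1, 1]
Event 2: SEND 1->0: VV[1][1]++ -> VV[1]=[0, 2, 0], msg_vec=[0, 2, 0]; VV[0]=max(VV[0],msg_vec) then VV[0][0]++ -> VV[0]=[1, 2, 0]
Event 3: LOCAL 1: VV[1][1]++ -> VV[1]=[0, 3, 0]
Event 4: LOCAL 2: VV[2][2]++ -> VV[2]=[0, 1, 2]
Event 5: LOCAL 2: VV[2][2]++ -> VV[2]=[0, 1, 3]
Event 6: LOCAL 0: VV[0][0]++ -> VV[0]=[2, 2, 0]
Event 7: SEND 0->1: VV[0][0]++ -> VV[0]=[3, 2, 0], msg_vec=[3, 2, 0]; VV[1]=max(VV[1],msg_vec) then VV[1][1]++ -> VV[1]=[3, 4, 0]
Event 8: LOCAL 2: VV[2][2]++ -> VV[2]=[0, 1, 4]
Event 9: LOCAL 0: VV[0][0]++ -> VV[0]=[4, 2, 0]
Final vectors: VV[0]=[4, 2, 0]; VV[1]=[3, 4, 0]; VV[2]=[0, 1, 4]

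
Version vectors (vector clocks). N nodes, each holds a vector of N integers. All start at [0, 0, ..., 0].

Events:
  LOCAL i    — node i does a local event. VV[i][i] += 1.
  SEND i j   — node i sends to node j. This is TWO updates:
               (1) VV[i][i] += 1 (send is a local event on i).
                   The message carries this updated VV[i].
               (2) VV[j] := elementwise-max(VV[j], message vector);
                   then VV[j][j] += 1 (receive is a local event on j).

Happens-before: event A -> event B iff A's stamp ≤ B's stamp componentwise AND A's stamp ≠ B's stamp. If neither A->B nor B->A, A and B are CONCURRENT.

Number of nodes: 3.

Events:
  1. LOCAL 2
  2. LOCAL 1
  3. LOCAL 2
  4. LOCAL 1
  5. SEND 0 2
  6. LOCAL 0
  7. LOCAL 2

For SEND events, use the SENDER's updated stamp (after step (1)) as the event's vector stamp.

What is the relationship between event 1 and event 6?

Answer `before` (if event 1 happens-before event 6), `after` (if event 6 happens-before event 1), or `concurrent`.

Answer: concurrent

Derivation:
Initial: VV[0]=[0, 0, 0]
Initial: VV[1]=[0, 0, 0]
Initial: VV[2]=[0, 0, 0]
Event 1: LOCAL 2: VV[2][2]++ -> VV[2]=[0, 0, 1]
Event 2: LOCAL 1: VV[1][1]++ -> VV[1]=[0, 1, 0]
Event 3: LOCAL 2: VV[2][2]++ -> VV[2]=[0, 0, 2]
Event 4: LOCAL 1: VV[1][1]++ -> VV[1]=[0, 2, 0]
Event 5: SEND 0->2: VV[0][0]++ -> VV[0]=[1, 0, 0], msg_vec=[1, 0, 0]; VV[2]=max(VV[2],msg_vec) then VV[2][2]++ -> VV[2]=[1, 0, 3]
Event 6: LOCAL 0: VV[0][0]++ -> VV[0]=[2, 0, 0]
Event 7: LOCAL 2: VV[2][2]++ -> VV[2]=[1, 0, 4]
Event 1 stamp: [0, 0, 1]
Event 6 stamp: [2, 0, 0]
[0, 0, 1] <= [2, 0, 0]? False
[2, 0, 0] <= [0, 0, 1]? False
Relation: concurrent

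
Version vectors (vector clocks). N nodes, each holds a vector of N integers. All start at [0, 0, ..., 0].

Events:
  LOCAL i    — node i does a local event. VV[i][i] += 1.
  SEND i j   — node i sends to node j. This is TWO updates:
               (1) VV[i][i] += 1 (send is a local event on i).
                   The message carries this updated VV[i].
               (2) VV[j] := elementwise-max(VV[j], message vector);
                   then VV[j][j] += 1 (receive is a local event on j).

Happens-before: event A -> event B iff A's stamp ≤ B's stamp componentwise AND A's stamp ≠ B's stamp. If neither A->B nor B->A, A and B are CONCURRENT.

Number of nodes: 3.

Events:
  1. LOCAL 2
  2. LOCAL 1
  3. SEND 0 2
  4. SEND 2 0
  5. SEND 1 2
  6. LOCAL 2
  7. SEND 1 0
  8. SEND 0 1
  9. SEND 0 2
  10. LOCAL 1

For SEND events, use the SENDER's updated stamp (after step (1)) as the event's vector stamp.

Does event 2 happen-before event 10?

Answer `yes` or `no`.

Answer: yes

Derivation:
Initial: VV[0]=[0, 0, 0]
Initial: VV[1]=[0, 0, 0]
Initial: VV[2]=[0, 0, 0]
Event 1: LOCAL 2: VV[2][2]++ -> VV[2]=[0, 0, 1]
Event 2: LOCAL 1: VV[1][1]++ -> VV[1]=[0, 1, 0]
Event 3: SEND 0->2: VV[0][0]++ -> VV[0]=[1, 0, 0], msg_vec=[1, 0, 0]; VV[2]=max(VV[2],msg_vec) then VV[2][2]++ -> VV[2]=[1, 0, 2]
Event 4: SEND 2->0: VV[2][2]++ -> VV[2]=[1, 0, 3], msg_vec=[1, 0, 3]; VV[0]=max(VV[0],msg_vec) then VV[0][0]++ -> VV[0]=[2, 0, 3]
Event 5: SEND 1->2: VV[1][1]++ -> VV[1]=[0, 2, 0], msg_vec=[0, 2, 0]; VV[2]=max(VV[2],msg_vec) then VV[2][2]++ -> VV[2]=[1, 2, 4]
Event 6: LOCAL 2: VV[2][2]++ -> VV[2]=[1, 2, 5]
Event 7: SEND 1->0: VV[1][1]++ -> VV[1]=[0, 3, 0], msg_vec=[0, 3, 0]; VV[0]=max(VV[0],msg_vec) then VV[0][0]++ -> VV[0]=[3, 3, 3]
Event 8: SEND 0->1: VV[0][0]++ -> VV[0]=[4, 3, 3], msg_vec=[4, 3, 3]; VV[1]=max(VV[1],msg_vec) then VV[1][1]++ -> VV[1]=[4, 4, 3]
Event 9: SEND 0->2: VV[0][0]++ -> VV[0]=[5, 3, 3], msg_vec=[5, 3, 3]; VV[2]=max(VV[2],msg_vec) then VV[2][2]++ -> VV[2]=[5, 3, 6]
Event 10: LOCAL 1: VV[1][1]++ -> VV[1]=[4, 5, 3]
Event 2 stamp: [0, 1, 0]
Event 10 stamp: [4, 5, 3]
[0, 1, 0] <= [4, 5, 3]? True. Equal? False. Happens-before: True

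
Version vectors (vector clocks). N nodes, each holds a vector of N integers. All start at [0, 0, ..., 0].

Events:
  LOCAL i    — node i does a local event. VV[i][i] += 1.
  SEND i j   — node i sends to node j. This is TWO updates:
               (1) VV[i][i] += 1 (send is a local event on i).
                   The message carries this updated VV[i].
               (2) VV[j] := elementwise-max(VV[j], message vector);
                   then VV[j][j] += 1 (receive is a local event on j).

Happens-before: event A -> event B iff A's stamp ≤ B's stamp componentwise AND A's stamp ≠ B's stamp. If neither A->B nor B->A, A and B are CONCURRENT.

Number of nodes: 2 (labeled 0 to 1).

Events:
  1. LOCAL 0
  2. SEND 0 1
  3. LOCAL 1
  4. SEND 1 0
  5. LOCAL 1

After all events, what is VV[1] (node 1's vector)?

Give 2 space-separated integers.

Initial: VV[0]=[0, 0]
Initial: VV[1]=[0, 0]
Event 1: LOCAL 0: VV[0][0]++ -> VV[0]=[1, 0]
Event 2: SEND 0->1: VV[0][0]++ -> VV[0]=[2, 0], msg_vec=[2, 0]; VV[1]=max(VV[1],msg_vec) then VV[1][1]++ -> VV[1]=[2, 1]
Event 3: LOCAL 1: VV[1][1]++ -> VV[1]=[2, 2]
Event 4: SEND 1->0: VV[1][1]++ -> VV[1]=[2, 3], msg_vec=[2, 3]; VV[0]=max(VV[0],msg_vec) then VV[0][0]++ -> VV[0]=[3, 3]
Event 5: LOCAL 1: VV[1][1]++ -> VV[1]=[2, 4]
Final vectors: VV[0]=[3, 3]; VV[1]=[2, 4]

Answer: 2 4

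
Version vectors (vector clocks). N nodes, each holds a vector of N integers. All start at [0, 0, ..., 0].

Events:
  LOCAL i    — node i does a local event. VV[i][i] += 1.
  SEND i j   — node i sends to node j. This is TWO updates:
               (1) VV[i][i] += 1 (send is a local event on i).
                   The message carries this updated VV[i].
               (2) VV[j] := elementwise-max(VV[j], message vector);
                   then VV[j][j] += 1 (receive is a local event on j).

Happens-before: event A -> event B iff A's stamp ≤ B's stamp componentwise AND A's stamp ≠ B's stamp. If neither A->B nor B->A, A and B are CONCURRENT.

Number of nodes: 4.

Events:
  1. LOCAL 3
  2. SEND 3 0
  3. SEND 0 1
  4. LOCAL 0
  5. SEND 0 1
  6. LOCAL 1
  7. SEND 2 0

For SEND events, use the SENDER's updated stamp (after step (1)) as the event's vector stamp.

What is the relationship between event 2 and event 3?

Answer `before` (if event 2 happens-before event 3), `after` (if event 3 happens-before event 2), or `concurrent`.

Answer: before

Derivation:
Initial: VV[0]=[0, 0, 0, 0]
Initial: VV[1]=[0, 0, 0, 0]
Initial: VV[2]=[0, 0, 0, 0]
Initial: VV[3]=[0, 0, 0, 0]
Event 1: LOCAL 3: VV[3][3]++ -> VV[3]=[0, 0, 0, 1]
Event 2: SEND 3->0: VV[3][3]++ -> VV[3]=[0, 0, 0, 2], msg_vec=[0, 0, 0, 2]; VV[0]=max(VV[0],msg_vec) then VV[0][0]++ -> VV[0]=[1, 0, 0, 2]
Event 3: SEND 0->1: VV[0][0]++ -> VV[0]=[2, 0, 0, 2], msg_vec=[2, 0, 0, 2]; VV[1]=max(VV[1],msg_vec) then VV[1][1]++ -> VV[1]=[2, 1, 0, 2]
Event 4: LOCAL 0: VV[0][0]++ -> VV[0]=[3, 0, 0, 2]
Event 5: SEND 0->1: VV[0][0]++ -> VV[0]=[4, 0, 0, 2], msg_vec=[4, 0, 0, 2]; VV[1]=max(VV[1],msg_vec) then VV[1][1]++ -> VV[1]=[4, 2, 0, 2]
Event 6: LOCAL 1: VV[1][1]++ -> VV[1]=[4, 3, 0, 2]
Event 7: SEND 2->0: VV[2][2]++ -> VV[2]=[0, 0, 1, 0], msg_vec=[0, 0, 1, 0]; VV[0]=max(VV[0],msg_vec) then VV[0][0]++ -> VV[0]=[5, 0, 1, 2]
Event 2 stamp: [0, 0, 0, 2]
Event 3 stamp: [2, 0, 0, 2]
[0, 0, 0, 2] <= [2, 0, 0, 2]? True
[2, 0, 0, 2] <= [0, 0, 0, 2]? False
Relation: before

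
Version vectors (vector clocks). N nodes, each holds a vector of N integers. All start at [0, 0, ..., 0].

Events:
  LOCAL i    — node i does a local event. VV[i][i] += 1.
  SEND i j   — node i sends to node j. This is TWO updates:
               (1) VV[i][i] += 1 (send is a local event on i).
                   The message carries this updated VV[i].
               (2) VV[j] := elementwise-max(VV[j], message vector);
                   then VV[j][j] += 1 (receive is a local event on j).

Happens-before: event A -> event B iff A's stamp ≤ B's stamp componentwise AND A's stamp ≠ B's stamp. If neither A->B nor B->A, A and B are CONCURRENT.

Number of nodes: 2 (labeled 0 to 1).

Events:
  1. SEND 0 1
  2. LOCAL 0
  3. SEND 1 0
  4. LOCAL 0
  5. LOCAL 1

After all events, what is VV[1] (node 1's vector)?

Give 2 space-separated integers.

Initial: VV[0]=[0, 0]
Initial: VV[1]=[0, 0]
Event 1: SEND 0->1: VV[0][0]++ -> VV[0]=[1, 0], msg_vec=[1, 0]; VV[1]=max(VV[1],msg_vec) then VV[1][1]++ -> VV[1]=[1, 1]
Event 2: LOCAL 0: VV[0][0]++ -> VV[0]=[2, 0]
Event 3: SEND 1->0: VV[1][1]++ -> VV[1]=[1, 2], msg_vec=[1, 2]; VV[0]=max(VV[0],msg_vec) then VV[0][0]++ -> VV[0]=[3, 2]
Event 4: LOCAL 0: VV[0][0]++ -> VV[0]=[4, 2]
Event 5: LOCAL 1: VV[1][1]++ -> VV[1]=[1, 3]
Final vectors: VV[0]=[4, 2]; VV[1]=[1, 3]

Answer: 1 3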